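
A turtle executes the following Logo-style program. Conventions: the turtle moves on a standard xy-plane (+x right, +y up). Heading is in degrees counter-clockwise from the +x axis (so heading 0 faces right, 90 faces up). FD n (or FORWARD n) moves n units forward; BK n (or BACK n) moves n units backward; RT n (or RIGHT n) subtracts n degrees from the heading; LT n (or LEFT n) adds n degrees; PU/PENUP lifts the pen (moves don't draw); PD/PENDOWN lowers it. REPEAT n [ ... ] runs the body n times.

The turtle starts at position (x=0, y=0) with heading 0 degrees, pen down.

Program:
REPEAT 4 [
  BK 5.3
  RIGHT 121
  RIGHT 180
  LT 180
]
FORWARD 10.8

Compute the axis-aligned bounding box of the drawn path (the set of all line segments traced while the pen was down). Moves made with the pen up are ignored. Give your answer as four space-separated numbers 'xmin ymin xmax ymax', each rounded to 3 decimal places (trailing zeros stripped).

Executing turtle program step by step:
Start: pos=(0,0), heading=0, pen down
REPEAT 4 [
  -- iteration 1/4 --
  BK 5.3: (0,0) -> (-5.3,0) [heading=0, draw]
  RT 121: heading 0 -> 239
  RT 180: heading 239 -> 59
  LT 180: heading 59 -> 239
  -- iteration 2/4 --
  BK 5.3: (-5.3,0) -> (-2.57,4.543) [heading=239, draw]
  RT 121: heading 239 -> 118
  RT 180: heading 118 -> 298
  LT 180: heading 298 -> 118
  -- iteration 3/4 --
  BK 5.3: (-2.57,4.543) -> (-0.082,-0.137) [heading=118, draw]
  RT 121: heading 118 -> 357
  RT 180: heading 357 -> 177
  LT 180: heading 177 -> 357
  -- iteration 4/4 --
  BK 5.3: (-0.082,-0.137) -> (-5.375,0.141) [heading=357, draw]
  RT 121: heading 357 -> 236
  RT 180: heading 236 -> 56
  LT 180: heading 56 -> 236
]
FD 10.8: (-5.375,0.141) -> (-11.414,-8.813) [heading=236, draw]
Final: pos=(-11.414,-8.813), heading=236, 5 segment(s) drawn

Segment endpoints: x in {-11.414, -5.375, -5.3, -2.57, -0.082, 0}, y in {-8.813, -0.137, 0, 0.141, 4.543}
xmin=-11.414, ymin=-8.813, xmax=0, ymax=4.543

Answer: -11.414 -8.813 0 4.543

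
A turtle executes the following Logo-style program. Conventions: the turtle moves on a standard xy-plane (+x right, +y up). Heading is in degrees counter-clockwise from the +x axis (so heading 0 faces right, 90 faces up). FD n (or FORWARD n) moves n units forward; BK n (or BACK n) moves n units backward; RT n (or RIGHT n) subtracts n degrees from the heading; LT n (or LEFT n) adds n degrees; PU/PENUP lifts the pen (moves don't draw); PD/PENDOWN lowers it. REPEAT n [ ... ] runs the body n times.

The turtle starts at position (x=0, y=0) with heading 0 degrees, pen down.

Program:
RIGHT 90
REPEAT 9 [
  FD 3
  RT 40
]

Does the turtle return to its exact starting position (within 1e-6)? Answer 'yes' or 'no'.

Answer: yes

Derivation:
Executing turtle program step by step:
Start: pos=(0,0), heading=0, pen down
RT 90: heading 0 -> 270
REPEAT 9 [
  -- iteration 1/9 --
  FD 3: (0,0) -> (0,-3) [heading=270, draw]
  RT 40: heading 270 -> 230
  -- iteration 2/9 --
  FD 3: (0,-3) -> (-1.928,-5.298) [heading=230, draw]
  RT 40: heading 230 -> 190
  -- iteration 3/9 --
  FD 3: (-1.928,-5.298) -> (-4.883,-5.819) [heading=190, draw]
  RT 40: heading 190 -> 150
  -- iteration 4/9 --
  FD 3: (-4.883,-5.819) -> (-7.481,-4.319) [heading=150, draw]
  RT 40: heading 150 -> 110
  -- iteration 5/9 --
  FD 3: (-7.481,-4.319) -> (-8.507,-1.5) [heading=110, draw]
  RT 40: heading 110 -> 70
  -- iteration 6/9 --
  FD 3: (-8.507,-1.5) -> (-7.481,1.319) [heading=70, draw]
  RT 40: heading 70 -> 30
  -- iteration 7/9 --
  FD 3: (-7.481,1.319) -> (-4.883,2.819) [heading=30, draw]
  RT 40: heading 30 -> 350
  -- iteration 8/9 --
  FD 3: (-4.883,2.819) -> (-1.928,2.298) [heading=350, draw]
  RT 40: heading 350 -> 310
  -- iteration 9/9 --
  FD 3: (-1.928,2.298) -> (0,0) [heading=310, draw]
  RT 40: heading 310 -> 270
]
Final: pos=(0,0), heading=270, 9 segment(s) drawn

Start position: (0, 0)
Final position: (0, 0)
Distance = 0; < 1e-6 -> CLOSED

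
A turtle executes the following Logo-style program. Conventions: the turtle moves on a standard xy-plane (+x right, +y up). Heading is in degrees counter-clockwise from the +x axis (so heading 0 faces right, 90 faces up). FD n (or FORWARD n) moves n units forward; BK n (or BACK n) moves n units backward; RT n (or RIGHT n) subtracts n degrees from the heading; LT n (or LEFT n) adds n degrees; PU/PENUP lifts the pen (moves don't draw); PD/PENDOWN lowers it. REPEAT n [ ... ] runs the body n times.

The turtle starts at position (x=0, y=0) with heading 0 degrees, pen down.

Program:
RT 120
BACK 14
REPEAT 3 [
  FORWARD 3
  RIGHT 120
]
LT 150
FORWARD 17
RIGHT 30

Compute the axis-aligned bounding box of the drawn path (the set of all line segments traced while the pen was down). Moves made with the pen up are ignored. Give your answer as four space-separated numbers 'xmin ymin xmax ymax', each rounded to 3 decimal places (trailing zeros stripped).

Answer: 0 0 21.722 20.624

Derivation:
Executing turtle program step by step:
Start: pos=(0,0), heading=0, pen down
RT 120: heading 0 -> 240
BK 14: (0,0) -> (7,12.124) [heading=240, draw]
REPEAT 3 [
  -- iteration 1/3 --
  FD 3: (7,12.124) -> (5.5,9.526) [heading=240, draw]
  RT 120: heading 240 -> 120
  -- iteration 2/3 --
  FD 3: (5.5,9.526) -> (4,12.124) [heading=120, draw]
  RT 120: heading 120 -> 0
  -- iteration 3/3 --
  FD 3: (4,12.124) -> (7,12.124) [heading=0, draw]
  RT 120: heading 0 -> 240
]
LT 150: heading 240 -> 30
FD 17: (7,12.124) -> (21.722,20.624) [heading=30, draw]
RT 30: heading 30 -> 0
Final: pos=(21.722,20.624), heading=0, 5 segment(s) drawn

Segment endpoints: x in {0, 4, 5.5, 7, 21.722}, y in {0, 9.526, 12.124, 20.624}
xmin=0, ymin=0, xmax=21.722, ymax=20.624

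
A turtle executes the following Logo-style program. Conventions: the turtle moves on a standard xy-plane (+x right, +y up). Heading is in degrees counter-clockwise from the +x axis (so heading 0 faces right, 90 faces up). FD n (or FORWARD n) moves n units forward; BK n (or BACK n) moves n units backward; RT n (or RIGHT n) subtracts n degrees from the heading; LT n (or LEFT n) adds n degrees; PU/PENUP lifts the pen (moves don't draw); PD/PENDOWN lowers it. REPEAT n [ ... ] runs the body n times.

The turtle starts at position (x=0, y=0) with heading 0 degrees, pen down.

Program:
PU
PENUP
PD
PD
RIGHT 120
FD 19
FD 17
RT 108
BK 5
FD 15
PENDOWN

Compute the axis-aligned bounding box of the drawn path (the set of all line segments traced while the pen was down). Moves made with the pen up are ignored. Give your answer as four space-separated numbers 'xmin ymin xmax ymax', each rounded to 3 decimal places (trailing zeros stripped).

Answer: -24.691 -34.893 0 0

Derivation:
Executing turtle program step by step:
Start: pos=(0,0), heading=0, pen down
PU: pen up
PU: pen up
PD: pen down
PD: pen down
RT 120: heading 0 -> 240
FD 19: (0,0) -> (-9.5,-16.454) [heading=240, draw]
FD 17: (-9.5,-16.454) -> (-18,-31.177) [heading=240, draw]
RT 108: heading 240 -> 132
BK 5: (-18,-31.177) -> (-14.654,-34.893) [heading=132, draw]
FD 15: (-14.654,-34.893) -> (-24.691,-23.745) [heading=132, draw]
PD: pen down
Final: pos=(-24.691,-23.745), heading=132, 4 segment(s) drawn

Segment endpoints: x in {-24.691, -18, -14.654, -9.5, 0}, y in {-34.893, -31.177, -23.745, -16.454, 0}
xmin=-24.691, ymin=-34.893, xmax=0, ymax=0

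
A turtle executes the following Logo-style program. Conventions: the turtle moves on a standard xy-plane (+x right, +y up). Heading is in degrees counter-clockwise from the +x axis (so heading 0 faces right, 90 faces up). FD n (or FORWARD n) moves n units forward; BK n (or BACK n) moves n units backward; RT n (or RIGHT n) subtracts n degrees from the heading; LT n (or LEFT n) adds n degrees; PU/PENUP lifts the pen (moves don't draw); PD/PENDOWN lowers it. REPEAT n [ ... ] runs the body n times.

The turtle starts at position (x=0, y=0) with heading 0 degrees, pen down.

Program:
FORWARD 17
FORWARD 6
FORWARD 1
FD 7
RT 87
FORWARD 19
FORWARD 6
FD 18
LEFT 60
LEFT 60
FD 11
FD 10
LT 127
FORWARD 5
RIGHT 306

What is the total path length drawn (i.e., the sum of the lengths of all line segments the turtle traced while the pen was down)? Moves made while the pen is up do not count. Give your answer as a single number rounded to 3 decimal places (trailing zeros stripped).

Executing turtle program step by step:
Start: pos=(0,0), heading=0, pen down
FD 17: (0,0) -> (17,0) [heading=0, draw]
FD 6: (17,0) -> (23,0) [heading=0, draw]
FD 1: (23,0) -> (24,0) [heading=0, draw]
FD 7: (24,0) -> (31,0) [heading=0, draw]
RT 87: heading 0 -> 273
FD 19: (31,0) -> (31.994,-18.974) [heading=273, draw]
FD 6: (31.994,-18.974) -> (32.308,-24.966) [heading=273, draw]
FD 18: (32.308,-24.966) -> (33.25,-42.941) [heading=273, draw]
LT 60: heading 273 -> 333
LT 60: heading 333 -> 33
FD 11: (33.25,-42.941) -> (42.476,-36.95) [heading=33, draw]
FD 10: (42.476,-36.95) -> (50.863,-31.504) [heading=33, draw]
LT 127: heading 33 -> 160
FD 5: (50.863,-31.504) -> (46.164,-29.794) [heading=160, draw]
RT 306: heading 160 -> 214
Final: pos=(46.164,-29.794), heading=214, 10 segment(s) drawn

Segment lengths:
  seg 1: (0,0) -> (17,0), length = 17
  seg 2: (17,0) -> (23,0), length = 6
  seg 3: (23,0) -> (24,0), length = 1
  seg 4: (24,0) -> (31,0), length = 7
  seg 5: (31,0) -> (31.994,-18.974), length = 19
  seg 6: (31.994,-18.974) -> (32.308,-24.966), length = 6
  seg 7: (32.308,-24.966) -> (33.25,-42.941), length = 18
  seg 8: (33.25,-42.941) -> (42.476,-36.95), length = 11
  seg 9: (42.476,-36.95) -> (50.863,-31.504), length = 10
  seg 10: (50.863,-31.504) -> (46.164,-29.794), length = 5
Total = 100

Answer: 100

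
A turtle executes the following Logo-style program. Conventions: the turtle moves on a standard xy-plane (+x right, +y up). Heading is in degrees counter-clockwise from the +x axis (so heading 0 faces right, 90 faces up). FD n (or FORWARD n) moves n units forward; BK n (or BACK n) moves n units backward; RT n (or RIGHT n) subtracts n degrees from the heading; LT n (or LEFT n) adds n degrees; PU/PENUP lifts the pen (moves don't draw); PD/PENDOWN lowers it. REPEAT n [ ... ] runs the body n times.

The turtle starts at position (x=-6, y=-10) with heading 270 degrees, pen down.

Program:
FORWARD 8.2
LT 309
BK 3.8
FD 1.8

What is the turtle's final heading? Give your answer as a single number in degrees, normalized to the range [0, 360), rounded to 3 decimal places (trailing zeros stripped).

Answer: 219

Derivation:
Executing turtle program step by step:
Start: pos=(-6,-10), heading=270, pen down
FD 8.2: (-6,-10) -> (-6,-18.2) [heading=270, draw]
LT 309: heading 270 -> 219
BK 3.8: (-6,-18.2) -> (-3.047,-15.809) [heading=219, draw]
FD 1.8: (-3.047,-15.809) -> (-4.446,-16.941) [heading=219, draw]
Final: pos=(-4.446,-16.941), heading=219, 3 segment(s) drawn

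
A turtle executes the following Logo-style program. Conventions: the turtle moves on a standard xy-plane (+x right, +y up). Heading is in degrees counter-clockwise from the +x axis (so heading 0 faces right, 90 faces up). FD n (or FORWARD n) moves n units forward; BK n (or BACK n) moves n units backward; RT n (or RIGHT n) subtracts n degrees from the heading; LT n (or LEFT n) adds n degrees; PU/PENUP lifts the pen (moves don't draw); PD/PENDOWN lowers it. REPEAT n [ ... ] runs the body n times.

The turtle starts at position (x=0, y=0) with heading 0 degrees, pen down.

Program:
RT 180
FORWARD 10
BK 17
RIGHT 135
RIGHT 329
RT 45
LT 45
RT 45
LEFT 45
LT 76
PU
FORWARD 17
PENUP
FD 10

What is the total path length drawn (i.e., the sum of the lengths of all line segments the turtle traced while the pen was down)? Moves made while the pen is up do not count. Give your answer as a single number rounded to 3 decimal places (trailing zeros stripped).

Answer: 27

Derivation:
Executing turtle program step by step:
Start: pos=(0,0), heading=0, pen down
RT 180: heading 0 -> 180
FD 10: (0,0) -> (-10,0) [heading=180, draw]
BK 17: (-10,0) -> (7,0) [heading=180, draw]
RT 135: heading 180 -> 45
RT 329: heading 45 -> 76
RT 45: heading 76 -> 31
LT 45: heading 31 -> 76
RT 45: heading 76 -> 31
LT 45: heading 31 -> 76
LT 76: heading 76 -> 152
PU: pen up
FD 17: (7,0) -> (-8.01,7.981) [heading=152, move]
PU: pen up
FD 10: (-8.01,7.981) -> (-16.84,12.676) [heading=152, move]
Final: pos=(-16.84,12.676), heading=152, 2 segment(s) drawn

Segment lengths:
  seg 1: (0,0) -> (-10,0), length = 10
  seg 2: (-10,0) -> (7,0), length = 17
Total = 27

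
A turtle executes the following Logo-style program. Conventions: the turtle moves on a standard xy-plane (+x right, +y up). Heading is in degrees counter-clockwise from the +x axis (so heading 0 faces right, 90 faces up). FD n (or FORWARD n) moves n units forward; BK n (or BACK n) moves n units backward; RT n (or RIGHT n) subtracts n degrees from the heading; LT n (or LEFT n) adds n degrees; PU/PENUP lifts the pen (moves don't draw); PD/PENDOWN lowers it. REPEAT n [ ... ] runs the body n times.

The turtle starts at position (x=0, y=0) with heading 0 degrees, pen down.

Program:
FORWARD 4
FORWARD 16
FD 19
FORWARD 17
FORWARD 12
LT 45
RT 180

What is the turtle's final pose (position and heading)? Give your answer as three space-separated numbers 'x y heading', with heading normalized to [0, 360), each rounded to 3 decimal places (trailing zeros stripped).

Answer: 68 0 225

Derivation:
Executing turtle program step by step:
Start: pos=(0,0), heading=0, pen down
FD 4: (0,0) -> (4,0) [heading=0, draw]
FD 16: (4,0) -> (20,0) [heading=0, draw]
FD 19: (20,0) -> (39,0) [heading=0, draw]
FD 17: (39,0) -> (56,0) [heading=0, draw]
FD 12: (56,0) -> (68,0) [heading=0, draw]
LT 45: heading 0 -> 45
RT 180: heading 45 -> 225
Final: pos=(68,0), heading=225, 5 segment(s) drawn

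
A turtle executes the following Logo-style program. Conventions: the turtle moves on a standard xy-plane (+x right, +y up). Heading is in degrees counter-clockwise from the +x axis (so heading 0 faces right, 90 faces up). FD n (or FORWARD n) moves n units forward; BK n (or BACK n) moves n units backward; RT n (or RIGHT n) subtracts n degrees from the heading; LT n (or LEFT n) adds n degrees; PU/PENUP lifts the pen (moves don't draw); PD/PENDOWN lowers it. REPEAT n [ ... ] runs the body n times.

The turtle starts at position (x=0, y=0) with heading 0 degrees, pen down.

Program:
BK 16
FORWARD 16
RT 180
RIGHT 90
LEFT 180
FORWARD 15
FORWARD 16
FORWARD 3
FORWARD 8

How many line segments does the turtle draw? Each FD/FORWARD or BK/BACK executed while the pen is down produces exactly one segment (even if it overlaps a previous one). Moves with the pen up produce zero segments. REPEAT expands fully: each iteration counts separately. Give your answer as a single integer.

Answer: 6

Derivation:
Executing turtle program step by step:
Start: pos=(0,0), heading=0, pen down
BK 16: (0,0) -> (-16,0) [heading=0, draw]
FD 16: (-16,0) -> (0,0) [heading=0, draw]
RT 180: heading 0 -> 180
RT 90: heading 180 -> 90
LT 180: heading 90 -> 270
FD 15: (0,0) -> (0,-15) [heading=270, draw]
FD 16: (0,-15) -> (0,-31) [heading=270, draw]
FD 3: (0,-31) -> (0,-34) [heading=270, draw]
FD 8: (0,-34) -> (0,-42) [heading=270, draw]
Final: pos=(0,-42), heading=270, 6 segment(s) drawn
Segments drawn: 6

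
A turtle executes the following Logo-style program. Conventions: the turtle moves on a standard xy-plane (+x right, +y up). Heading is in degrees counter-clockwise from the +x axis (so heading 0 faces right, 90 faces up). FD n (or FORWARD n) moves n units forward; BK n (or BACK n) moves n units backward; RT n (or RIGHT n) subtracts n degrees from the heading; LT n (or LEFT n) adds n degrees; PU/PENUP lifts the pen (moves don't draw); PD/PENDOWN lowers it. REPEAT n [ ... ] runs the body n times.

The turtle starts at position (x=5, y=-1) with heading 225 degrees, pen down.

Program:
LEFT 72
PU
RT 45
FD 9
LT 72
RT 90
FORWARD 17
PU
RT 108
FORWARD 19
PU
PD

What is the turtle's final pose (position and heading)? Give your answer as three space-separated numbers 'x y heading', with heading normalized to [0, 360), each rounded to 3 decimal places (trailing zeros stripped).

Answer: -18.941 -7.941 126

Derivation:
Executing turtle program step by step:
Start: pos=(5,-1), heading=225, pen down
LT 72: heading 225 -> 297
PU: pen up
RT 45: heading 297 -> 252
FD 9: (5,-1) -> (2.219,-9.56) [heading=252, move]
LT 72: heading 252 -> 324
RT 90: heading 324 -> 234
FD 17: (2.219,-9.56) -> (-7.774,-23.313) [heading=234, move]
PU: pen up
RT 108: heading 234 -> 126
FD 19: (-7.774,-23.313) -> (-18.941,-7.941) [heading=126, move]
PU: pen up
PD: pen down
Final: pos=(-18.941,-7.941), heading=126, 0 segment(s) drawn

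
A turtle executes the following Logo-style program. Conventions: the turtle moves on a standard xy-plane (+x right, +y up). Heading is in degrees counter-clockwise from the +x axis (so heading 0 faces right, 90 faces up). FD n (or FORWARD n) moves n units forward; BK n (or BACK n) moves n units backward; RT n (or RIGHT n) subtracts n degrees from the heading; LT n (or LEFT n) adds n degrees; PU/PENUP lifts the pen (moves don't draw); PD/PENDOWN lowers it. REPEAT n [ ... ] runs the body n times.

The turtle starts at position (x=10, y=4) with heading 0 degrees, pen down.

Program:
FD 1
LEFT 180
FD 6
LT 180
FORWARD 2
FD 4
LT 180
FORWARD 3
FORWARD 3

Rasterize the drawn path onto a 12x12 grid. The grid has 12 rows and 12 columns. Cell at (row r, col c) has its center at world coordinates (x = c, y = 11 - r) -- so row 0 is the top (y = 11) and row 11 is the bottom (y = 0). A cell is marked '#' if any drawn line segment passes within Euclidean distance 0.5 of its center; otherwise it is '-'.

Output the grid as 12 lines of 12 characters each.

Segment 0: (10,4) -> (11,4)
Segment 1: (11,4) -> (5,4)
Segment 2: (5,4) -> (7,4)
Segment 3: (7,4) -> (11,4)
Segment 4: (11,4) -> (8,4)
Segment 5: (8,4) -> (5,4)

Answer: ------------
------------
------------
------------
------------
------------
------------
-----#######
------------
------------
------------
------------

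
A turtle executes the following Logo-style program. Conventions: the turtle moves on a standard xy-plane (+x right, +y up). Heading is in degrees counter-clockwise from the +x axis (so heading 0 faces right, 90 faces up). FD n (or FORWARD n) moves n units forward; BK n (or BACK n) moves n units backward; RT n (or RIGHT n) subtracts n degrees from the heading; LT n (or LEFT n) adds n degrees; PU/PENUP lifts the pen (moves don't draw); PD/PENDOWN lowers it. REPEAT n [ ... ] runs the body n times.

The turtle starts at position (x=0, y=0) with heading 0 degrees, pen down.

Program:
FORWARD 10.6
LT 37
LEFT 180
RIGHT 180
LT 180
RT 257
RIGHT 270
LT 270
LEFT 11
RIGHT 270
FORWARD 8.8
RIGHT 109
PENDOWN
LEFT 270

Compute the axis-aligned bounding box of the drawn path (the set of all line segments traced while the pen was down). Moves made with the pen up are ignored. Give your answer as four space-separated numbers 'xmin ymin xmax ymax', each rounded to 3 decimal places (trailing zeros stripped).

Answer: 0 0 14.866 7.697

Derivation:
Executing turtle program step by step:
Start: pos=(0,0), heading=0, pen down
FD 10.6: (0,0) -> (10.6,0) [heading=0, draw]
LT 37: heading 0 -> 37
LT 180: heading 37 -> 217
RT 180: heading 217 -> 37
LT 180: heading 37 -> 217
RT 257: heading 217 -> 320
RT 270: heading 320 -> 50
LT 270: heading 50 -> 320
LT 11: heading 320 -> 331
RT 270: heading 331 -> 61
FD 8.8: (10.6,0) -> (14.866,7.697) [heading=61, draw]
RT 109: heading 61 -> 312
PD: pen down
LT 270: heading 312 -> 222
Final: pos=(14.866,7.697), heading=222, 2 segment(s) drawn

Segment endpoints: x in {0, 10.6, 14.866}, y in {0, 7.697}
xmin=0, ymin=0, xmax=14.866, ymax=7.697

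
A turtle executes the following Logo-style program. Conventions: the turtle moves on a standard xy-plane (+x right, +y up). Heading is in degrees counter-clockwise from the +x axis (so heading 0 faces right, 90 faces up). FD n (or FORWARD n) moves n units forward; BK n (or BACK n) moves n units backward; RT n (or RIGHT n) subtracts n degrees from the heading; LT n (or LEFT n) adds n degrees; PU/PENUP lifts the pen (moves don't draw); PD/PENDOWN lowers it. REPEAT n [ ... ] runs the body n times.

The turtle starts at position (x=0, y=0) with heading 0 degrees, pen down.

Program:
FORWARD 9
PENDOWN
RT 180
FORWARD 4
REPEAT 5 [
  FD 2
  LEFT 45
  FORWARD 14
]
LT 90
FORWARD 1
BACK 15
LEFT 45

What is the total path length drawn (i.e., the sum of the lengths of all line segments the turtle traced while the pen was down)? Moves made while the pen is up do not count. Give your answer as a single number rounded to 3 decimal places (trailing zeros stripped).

Executing turtle program step by step:
Start: pos=(0,0), heading=0, pen down
FD 9: (0,0) -> (9,0) [heading=0, draw]
PD: pen down
RT 180: heading 0 -> 180
FD 4: (9,0) -> (5,0) [heading=180, draw]
REPEAT 5 [
  -- iteration 1/5 --
  FD 2: (5,0) -> (3,0) [heading=180, draw]
  LT 45: heading 180 -> 225
  FD 14: (3,0) -> (-6.899,-9.899) [heading=225, draw]
  -- iteration 2/5 --
  FD 2: (-6.899,-9.899) -> (-8.314,-11.314) [heading=225, draw]
  LT 45: heading 225 -> 270
  FD 14: (-8.314,-11.314) -> (-8.314,-25.314) [heading=270, draw]
  -- iteration 3/5 --
  FD 2: (-8.314,-25.314) -> (-8.314,-27.314) [heading=270, draw]
  LT 45: heading 270 -> 315
  FD 14: (-8.314,-27.314) -> (1.586,-37.213) [heading=315, draw]
  -- iteration 4/5 --
  FD 2: (1.586,-37.213) -> (3,-38.627) [heading=315, draw]
  LT 45: heading 315 -> 0
  FD 14: (3,-38.627) -> (17,-38.627) [heading=0, draw]
  -- iteration 5/5 --
  FD 2: (17,-38.627) -> (19,-38.627) [heading=0, draw]
  LT 45: heading 0 -> 45
  FD 14: (19,-38.627) -> (28.899,-28.728) [heading=45, draw]
]
LT 90: heading 45 -> 135
FD 1: (28.899,-28.728) -> (28.192,-28.021) [heading=135, draw]
BK 15: (28.192,-28.021) -> (38.799,-38.627) [heading=135, draw]
LT 45: heading 135 -> 180
Final: pos=(38.799,-38.627), heading=180, 14 segment(s) drawn

Segment lengths:
  seg 1: (0,0) -> (9,0), length = 9
  seg 2: (9,0) -> (5,0), length = 4
  seg 3: (5,0) -> (3,0), length = 2
  seg 4: (3,0) -> (-6.899,-9.899), length = 14
  seg 5: (-6.899,-9.899) -> (-8.314,-11.314), length = 2
  seg 6: (-8.314,-11.314) -> (-8.314,-25.314), length = 14
  seg 7: (-8.314,-25.314) -> (-8.314,-27.314), length = 2
  seg 8: (-8.314,-27.314) -> (1.586,-37.213), length = 14
  seg 9: (1.586,-37.213) -> (3,-38.627), length = 2
  seg 10: (3,-38.627) -> (17,-38.627), length = 14
  seg 11: (17,-38.627) -> (19,-38.627), length = 2
  seg 12: (19,-38.627) -> (28.899,-28.728), length = 14
  seg 13: (28.899,-28.728) -> (28.192,-28.021), length = 1
  seg 14: (28.192,-28.021) -> (38.799,-38.627), length = 15
Total = 109

Answer: 109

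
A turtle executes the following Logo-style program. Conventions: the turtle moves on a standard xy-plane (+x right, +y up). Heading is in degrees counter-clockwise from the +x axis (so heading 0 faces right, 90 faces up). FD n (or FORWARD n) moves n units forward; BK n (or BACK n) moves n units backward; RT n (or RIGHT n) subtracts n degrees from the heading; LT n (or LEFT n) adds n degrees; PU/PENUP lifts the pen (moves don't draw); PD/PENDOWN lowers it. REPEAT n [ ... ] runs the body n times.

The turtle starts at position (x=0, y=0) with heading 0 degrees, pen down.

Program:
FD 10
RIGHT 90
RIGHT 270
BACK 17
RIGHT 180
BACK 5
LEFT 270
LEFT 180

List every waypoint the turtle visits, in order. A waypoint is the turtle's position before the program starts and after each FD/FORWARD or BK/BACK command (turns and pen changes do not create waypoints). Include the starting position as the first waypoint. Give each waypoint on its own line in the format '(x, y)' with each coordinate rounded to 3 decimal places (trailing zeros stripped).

Executing turtle program step by step:
Start: pos=(0,0), heading=0, pen down
FD 10: (0,0) -> (10,0) [heading=0, draw]
RT 90: heading 0 -> 270
RT 270: heading 270 -> 0
BK 17: (10,0) -> (-7,0) [heading=0, draw]
RT 180: heading 0 -> 180
BK 5: (-7,0) -> (-2,0) [heading=180, draw]
LT 270: heading 180 -> 90
LT 180: heading 90 -> 270
Final: pos=(-2,0), heading=270, 3 segment(s) drawn
Waypoints (4 total):
(0, 0)
(10, 0)
(-7, 0)
(-2, 0)

Answer: (0, 0)
(10, 0)
(-7, 0)
(-2, 0)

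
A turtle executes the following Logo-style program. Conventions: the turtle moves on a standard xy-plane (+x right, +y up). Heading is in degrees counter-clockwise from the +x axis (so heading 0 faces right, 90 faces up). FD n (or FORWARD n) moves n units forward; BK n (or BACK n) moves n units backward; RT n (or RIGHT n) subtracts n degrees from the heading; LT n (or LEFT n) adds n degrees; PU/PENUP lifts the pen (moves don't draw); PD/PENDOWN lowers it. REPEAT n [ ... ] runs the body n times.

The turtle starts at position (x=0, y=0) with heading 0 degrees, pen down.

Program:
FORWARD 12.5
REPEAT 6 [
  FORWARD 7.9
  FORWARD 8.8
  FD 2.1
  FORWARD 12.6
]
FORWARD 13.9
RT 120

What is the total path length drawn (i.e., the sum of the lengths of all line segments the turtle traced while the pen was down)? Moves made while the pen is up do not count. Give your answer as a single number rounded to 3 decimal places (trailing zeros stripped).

Answer: 214.8

Derivation:
Executing turtle program step by step:
Start: pos=(0,0), heading=0, pen down
FD 12.5: (0,0) -> (12.5,0) [heading=0, draw]
REPEAT 6 [
  -- iteration 1/6 --
  FD 7.9: (12.5,0) -> (20.4,0) [heading=0, draw]
  FD 8.8: (20.4,0) -> (29.2,0) [heading=0, draw]
  FD 2.1: (29.2,0) -> (31.3,0) [heading=0, draw]
  FD 12.6: (31.3,0) -> (43.9,0) [heading=0, draw]
  -- iteration 2/6 --
  FD 7.9: (43.9,0) -> (51.8,0) [heading=0, draw]
  FD 8.8: (51.8,0) -> (60.6,0) [heading=0, draw]
  FD 2.1: (60.6,0) -> (62.7,0) [heading=0, draw]
  FD 12.6: (62.7,0) -> (75.3,0) [heading=0, draw]
  -- iteration 3/6 --
  FD 7.9: (75.3,0) -> (83.2,0) [heading=0, draw]
  FD 8.8: (83.2,0) -> (92,0) [heading=0, draw]
  FD 2.1: (92,0) -> (94.1,0) [heading=0, draw]
  FD 12.6: (94.1,0) -> (106.7,0) [heading=0, draw]
  -- iteration 4/6 --
  FD 7.9: (106.7,0) -> (114.6,0) [heading=0, draw]
  FD 8.8: (114.6,0) -> (123.4,0) [heading=0, draw]
  FD 2.1: (123.4,0) -> (125.5,0) [heading=0, draw]
  FD 12.6: (125.5,0) -> (138.1,0) [heading=0, draw]
  -- iteration 5/6 --
  FD 7.9: (138.1,0) -> (146,0) [heading=0, draw]
  FD 8.8: (146,0) -> (154.8,0) [heading=0, draw]
  FD 2.1: (154.8,0) -> (156.9,0) [heading=0, draw]
  FD 12.6: (156.9,0) -> (169.5,0) [heading=0, draw]
  -- iteration 6/6 --
  FD 7.9: (169.5,0) -> (177.4,0) [heading=0, draw]
  FD 8.8: (177.4,0) -> (186.2,0) [heading=0, draw]
  FD 2.1: (186.2,0) -> (188.3,0) [heading=0, draw]
  FD 12.6: (188.3,0) -> (200.9,0) [heading=0, draw]
]
FD 13.9: (200.9,0) -> (214.8,0) [heading=0, draw]
RT 120: heading 0 -> 240
Final: pos=(214.8,0), heading=240, 26 segment(s) drawn

Segment lengths:
  seg 1: (0,0) -> (12.5,0), length = 12.5
  seg 2: (12.5,0) -> (20.4,0), length = 7.9
  seg 3: (20.4,0) -> (29.2,0), length = 8.8
  seg 4: (29.2,0) -> (31.3,0), length = 2.1
  seg 5: (31.3,0) -> (43.9,0), length = 12.6
  seg 6: (43.9,0) -> (51.8,0), length = 7.9
  seg 7: (51.8,0) -> (60.6,0), length = 8.8
  seg 8: (60.6,0) -> (62.7,0), length = 2.1
  seg 9: (62.7,0) -> (75.3,0), length = 12.6
  seg 10: (75.3,0) -> (83.2,0), length = 7.9
  seg 11: (83.2,0) -> (92,0), length = 8.8
  seg 12: (92,0) -> (94.1,0), length = 2.1
  seg 13: (94.1,0) -> (106.7,0), length = 12.6
  seg 14: (106.7,0) -> (114.6,0), length = 7.9
  seg 15: (114.6,0) -> (123.4,0), length = 8.8
  seg 16: (123.4,0) -> (125.5,0), length = 2.1
  seg 17: (125.5,0) -> (138.1,0), length = 12.6
  seg 18: (138.1,0) -> (146,0), length = 7.9
  seg 19: (146,0) -> (154.8,0), length = 8.8
  seg 20: (154.8,0) -> (156.9,0), length = 2.1
  seg 21: (156.9,0) -> (169.5,0), length = 12.6
  seg 22: (169.5,0) -> (177.4,0), length = 7.9
  seg 23: (177.4,0) -> (186.2,0), length = 8.8
  seg 24: (186.2,0) -> (188.3,0), length = 2.1
  seg 25: (188.3,0) -> (200.9,0), length = 12.6
  seg 26: (200.9,0) -> (214.8,0), length = 13.9
Total = 214.8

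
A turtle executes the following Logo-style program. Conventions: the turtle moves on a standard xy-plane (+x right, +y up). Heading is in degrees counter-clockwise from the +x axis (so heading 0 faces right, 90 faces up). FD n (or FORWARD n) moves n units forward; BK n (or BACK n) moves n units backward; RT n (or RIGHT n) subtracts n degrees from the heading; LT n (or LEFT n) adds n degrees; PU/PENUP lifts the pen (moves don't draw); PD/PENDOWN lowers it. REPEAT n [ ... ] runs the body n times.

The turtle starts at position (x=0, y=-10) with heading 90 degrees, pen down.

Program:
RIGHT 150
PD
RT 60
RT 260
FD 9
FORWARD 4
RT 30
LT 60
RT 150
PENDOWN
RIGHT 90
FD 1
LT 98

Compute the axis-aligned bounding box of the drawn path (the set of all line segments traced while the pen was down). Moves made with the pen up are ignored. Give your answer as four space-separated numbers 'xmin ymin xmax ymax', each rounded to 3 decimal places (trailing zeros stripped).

Executing turtle program step by step:
Start: pos=(0,-10), heading=90, pen down
RT 150: heading 90 -> 300
PD: pen down
RT 60: heading 300 -> 240
RT 260: heading 240 -> 340
FD 9: (0,-10) -> (8.457,-13.078) [heading=340, draw]
FD 4: (8.457,-13.078) -> (12.216,-14.446) [heading=340, draw]
RT 30: heading 340 -> 310
LT 60: heading 310 -> 10
RT 150: heading 10 -> 220
PD: pen down
RT 90: heading 220 -> 130
FD 1: (12.216,-14.446) -> (11.573,-13.68) [heading=130, draw]
LT 98: heading 130 -> 228
Final: pos=(11.573,-13.68), heading=228, 3 segment(s) drawn

Segment endpoints: x in {0, 8.457, 11.573, 12.216}, y in {-14.446, -13.68, -13.078, -10}
xmin=0, ymin=-14.446, xmax=12.216, ymax=-10

Answer: 0 -14.446 12.216 -10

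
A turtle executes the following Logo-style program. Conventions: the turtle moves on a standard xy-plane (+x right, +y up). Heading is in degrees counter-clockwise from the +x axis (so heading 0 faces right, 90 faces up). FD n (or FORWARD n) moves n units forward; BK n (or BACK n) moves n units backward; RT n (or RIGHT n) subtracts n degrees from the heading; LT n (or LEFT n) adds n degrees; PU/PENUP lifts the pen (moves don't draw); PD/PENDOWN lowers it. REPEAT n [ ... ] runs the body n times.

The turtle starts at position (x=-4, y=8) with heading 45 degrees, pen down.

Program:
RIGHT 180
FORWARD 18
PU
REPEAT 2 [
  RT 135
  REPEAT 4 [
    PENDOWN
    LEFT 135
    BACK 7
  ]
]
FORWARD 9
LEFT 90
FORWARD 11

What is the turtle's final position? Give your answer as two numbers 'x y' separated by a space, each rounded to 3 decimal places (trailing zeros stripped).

Executing turtle program step by step:
Start: pos=(-4,8), heading=45, pen down
RT 180: heading 45 -> 225
FD 18: (-4,8) -> (-16.728,-4.728) [heading=225, draw]
PU: pen up
REPEAT 2 [
  -- iteration 1/2 --
  RT 135: heading 225 -> 90
  REPEAT 4 [
    -- iteration 1/4 --
    PD: pen down
    LT 135: heading 90 -> 225
    BK 7: (-16.728,-4.728) -> (-11.778,0.222) [heading=225, draw]
    -- iteration 2/4 --
    PD: pen down
    LT 135: heading 225 -> 0
    BK 7: (-11.778,0.222) -> (-18.778,0.222) [heading=0, draw]
    -- iteration 3/4 --
    PD: pen down
    LT 135: heading 0 -> 135
    BK 7: (-18.778,0.222) -> (-13.828,-4.728) [heading=135, draw]
    -- iteration 4/4 --
    PD: pen down
    LT 135: heading 135 -> 270
    BK 7: (-13.828,-4.728) -> (-13.828,2.272) [heading=270, draw]
  ]
  -- iteration 2/2 --
  RT 135: heading 270 -> 135
  REPEAT 4 [
    -- iteration 1/4 --
    PD: pen down
    LT 135: heading 135 -> 270
    BK 7: (-13.828,2.272) -> (-13.828,9.272) [heading=270, draw]
    -- iteration 2/4 --
    PD: pen down
    LT 135: heading 270 -> 45
    BK 7: (-13.828,9.272) -> (-18.778,4.322) [heading=45, draw]
    -- iteration 3/4 --
    PD: pen down
    LT 135: heading 45 -> 180
    BK 7: (-18.778,4.322) -> (-11.778,4.322) [heading=180, draw]
    -- iteration 4/4 --
    PD: pen down
    LT 135: heading 180 -> 315
    BK 7: (-11.778,4.322) -> (-16.728,9.272) [heading=315, draw]
  ]
]
FD 9: (-16.728,9.272) -> (-10.364,2.908) [heading=315, draw]
LT 90: heading 315 -> 45
FD 11: (-10.364,2.908) -> (-2.586,10.686) [heading=45, draw]
Final: pos=(-2.586,10.686), heading=45, 11 segment(s) drawn

Answer: -2.586 10.686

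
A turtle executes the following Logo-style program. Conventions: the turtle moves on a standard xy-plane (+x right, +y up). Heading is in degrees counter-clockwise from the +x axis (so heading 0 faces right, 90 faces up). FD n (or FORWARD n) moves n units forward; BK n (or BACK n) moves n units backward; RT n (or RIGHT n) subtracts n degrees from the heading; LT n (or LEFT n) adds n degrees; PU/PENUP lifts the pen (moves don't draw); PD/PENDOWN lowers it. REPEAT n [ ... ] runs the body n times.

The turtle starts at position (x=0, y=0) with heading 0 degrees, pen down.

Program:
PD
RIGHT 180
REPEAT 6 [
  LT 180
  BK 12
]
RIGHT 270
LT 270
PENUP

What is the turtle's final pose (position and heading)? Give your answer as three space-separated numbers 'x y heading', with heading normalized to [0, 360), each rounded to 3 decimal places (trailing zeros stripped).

Answer: 0 0 180

Derivation:
Executing turtle program step by step:
Start: pos=(0,0), heading=0, pen down
PD: pen down
RT 180: heading 0 -> 180
REPEAT 6 [
  -- iteration 1/6 --
  LT 180: heading 180 -> 0
  BK 12: (0,0) -> (-12,0) [heading=0, draw]
  -- iteration 2/6 --
  LT 180: heading 0 -> 180
  BK 12: (-12,0) -> (0,0) [heading=180, draw]
  -- iteration 3/6 --
  LT 180: heading 180 -> 0
  BK 12: (0,0) -> (-12,0) [heading=0, draw]
  -- iteration 4/6 --
  LT 180: heading 0 -> 180
  BK 12: (-12,0) -> (0,0) [heading=180, draw]
  -- iteration 5/6 --
  LT 180: heading 180 -> 0
  BK 12: (0,0) -> (-12,0) [heading=0, draw]
  -- iteration 6/6 --
  LT 180: heading 0 -> 180
  BK 12: (-12,0) -> (0,0) [heading=180, draw]
]
RT 270: heading 180 -> 270
LT 270: heading 270 -> 180
PU: pen up
Final: pos=(0,0), heading=180, 6 segment(s) drawn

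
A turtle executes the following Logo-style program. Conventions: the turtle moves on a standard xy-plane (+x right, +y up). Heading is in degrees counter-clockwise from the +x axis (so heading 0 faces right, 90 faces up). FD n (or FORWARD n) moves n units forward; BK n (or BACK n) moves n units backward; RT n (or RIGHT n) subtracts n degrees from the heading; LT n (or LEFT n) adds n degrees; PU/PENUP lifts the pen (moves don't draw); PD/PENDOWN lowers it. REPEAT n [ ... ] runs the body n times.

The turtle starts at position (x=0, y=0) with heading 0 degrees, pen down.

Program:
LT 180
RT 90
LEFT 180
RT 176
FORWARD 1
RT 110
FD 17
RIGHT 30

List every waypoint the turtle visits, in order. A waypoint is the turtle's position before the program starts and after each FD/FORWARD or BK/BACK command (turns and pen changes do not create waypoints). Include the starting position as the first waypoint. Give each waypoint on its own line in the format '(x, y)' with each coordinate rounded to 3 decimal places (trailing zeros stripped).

Answer: (0, 0)
(-0.07, 0.998)
(16.272, -3.688)

Derivation:
Executing turtle program step by step:
Start: pos=(0,0), heading=0, pen down
LT 180: heading 0 -> 180
RT 90: heading 180 -> 90
LT 180: heading 90 -> 270
RT 176: heading 270 -> 94
FD 1: (0,0) -> (-0.07,0.998) [heading=94, draw]
RT 110: heading 94 -> 344
FD 17: (-0.07,0.998) -> (16.272,-3.688) [heading=344, draw]
RT 30: heading 344 -> 314
Final: pos=(16.272,-3.688), heading=314, 2 segment(s) drawn
Waypoints (3 total):
(0, 0)
(-0.07, 0.998)
(16.272, -3.688)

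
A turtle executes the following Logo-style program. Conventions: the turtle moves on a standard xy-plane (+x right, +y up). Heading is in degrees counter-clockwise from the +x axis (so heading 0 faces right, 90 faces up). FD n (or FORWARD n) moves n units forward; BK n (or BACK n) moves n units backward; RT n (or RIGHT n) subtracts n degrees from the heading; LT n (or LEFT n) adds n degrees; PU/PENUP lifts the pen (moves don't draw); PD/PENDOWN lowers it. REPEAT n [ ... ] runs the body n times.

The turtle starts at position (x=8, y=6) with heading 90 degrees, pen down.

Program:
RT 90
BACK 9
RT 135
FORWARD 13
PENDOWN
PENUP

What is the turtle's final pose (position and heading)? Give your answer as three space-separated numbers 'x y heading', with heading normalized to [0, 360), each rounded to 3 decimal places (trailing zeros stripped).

Executing turtle program step by step:
Start: pos=(8,6), heading=90, pen down
RT 90: heading 90 -> 0
BK 9: (8,6) -> (-1,6) [heading=0, draw]
RT 135: heading 0 -> 225
FD 13: (-1,6) -> (-10.192,-3.192) [heading=225, draw]
PD: pen down
PU: pen up
Final: pos=(-10.192,-3.192), heading=225, 2 segment(s) drawn

Answer: -10.192 -3.192 225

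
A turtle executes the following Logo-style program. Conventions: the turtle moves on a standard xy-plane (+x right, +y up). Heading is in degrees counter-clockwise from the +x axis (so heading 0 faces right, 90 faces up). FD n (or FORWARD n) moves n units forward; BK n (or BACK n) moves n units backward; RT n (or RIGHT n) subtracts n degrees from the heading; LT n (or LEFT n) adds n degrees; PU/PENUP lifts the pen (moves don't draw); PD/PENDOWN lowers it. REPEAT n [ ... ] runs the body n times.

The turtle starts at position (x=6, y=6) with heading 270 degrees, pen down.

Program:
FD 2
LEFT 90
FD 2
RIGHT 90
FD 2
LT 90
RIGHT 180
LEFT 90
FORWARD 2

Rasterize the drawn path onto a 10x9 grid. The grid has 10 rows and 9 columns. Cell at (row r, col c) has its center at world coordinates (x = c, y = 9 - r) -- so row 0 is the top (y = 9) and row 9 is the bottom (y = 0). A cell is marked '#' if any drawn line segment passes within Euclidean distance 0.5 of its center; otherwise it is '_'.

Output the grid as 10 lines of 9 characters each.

Answer: _________
_________
_________
______#__
______#__
______###
________#
________#
________#
________#

Derivation:
Segment 0: (6,6) -> (6,4)
Segment 1: (6,4) -> (8,4)
Segment 2: (8,4) -> (8,2)
Segment 3: (8,2) -> (8,-0)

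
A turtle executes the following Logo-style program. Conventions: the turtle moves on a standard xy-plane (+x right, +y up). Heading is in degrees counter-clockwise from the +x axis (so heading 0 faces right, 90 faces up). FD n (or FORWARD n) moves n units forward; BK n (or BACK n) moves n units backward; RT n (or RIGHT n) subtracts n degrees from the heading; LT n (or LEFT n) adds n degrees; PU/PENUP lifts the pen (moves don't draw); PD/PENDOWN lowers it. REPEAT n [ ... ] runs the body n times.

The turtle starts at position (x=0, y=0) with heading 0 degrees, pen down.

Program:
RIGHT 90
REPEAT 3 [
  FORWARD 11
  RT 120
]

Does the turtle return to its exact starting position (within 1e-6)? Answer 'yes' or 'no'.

Answer: yes

Derivation:
Executing turtle program step by step:
Start: pos=(0,0), heading=0, pen down
RT 90: heading 0 -> 270
REPEAT 3 [
  -- iteration 1/3 --
  FD 11: (0,0) -> (0,-11) [heading=270, draw]
  RT 120: heading 270 -> 150
  -- iteration 2/3 --
  FD 11: (0,-11) -> (-9.526,-5.5) [heading=150, draw]
  RT 120: heading 150 -> 30
  -- iteration 3/3 --
  FD 11: (-9.526,-5.5) -> (0,0) [heading=30, draw]
  RT 120: heading 30 -> 270
]
Final: pos=(0,0), heading=270, 3 segment(s) drawn

Start position: (0, 0)
Final position: (0, 0)
Distance = 0; < 1e-6 -> CLOSED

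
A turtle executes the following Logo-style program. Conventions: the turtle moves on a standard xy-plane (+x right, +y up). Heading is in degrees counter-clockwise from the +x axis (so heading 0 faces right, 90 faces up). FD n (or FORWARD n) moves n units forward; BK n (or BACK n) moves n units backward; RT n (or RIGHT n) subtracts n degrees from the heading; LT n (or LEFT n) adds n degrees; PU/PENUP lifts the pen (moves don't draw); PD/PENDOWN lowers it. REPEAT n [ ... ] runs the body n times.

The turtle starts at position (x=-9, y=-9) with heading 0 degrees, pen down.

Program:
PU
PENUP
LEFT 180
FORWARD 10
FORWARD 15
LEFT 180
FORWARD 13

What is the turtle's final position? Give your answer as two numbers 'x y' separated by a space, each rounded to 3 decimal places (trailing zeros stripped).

Answer: -21 -9

Derivation:
Executing turtle program step by step:
Start: pos=(-9,-9), heading=0, pen down
PU: pen up
PU: pen up
LT 180: heading 0 -> 180
FD 10: (-9,-9) -> (-19,-9) [heading=180, move]
FD 15: (-19,-9) -> (-34,-9) [heading=180, move]
LT 180: heading 180 -> 0
FD 13: (-34,-9) -> (-21,-9) [heading=0, move]
Final: pos=(-21,-9), heading=0, 0 segment(s) drawn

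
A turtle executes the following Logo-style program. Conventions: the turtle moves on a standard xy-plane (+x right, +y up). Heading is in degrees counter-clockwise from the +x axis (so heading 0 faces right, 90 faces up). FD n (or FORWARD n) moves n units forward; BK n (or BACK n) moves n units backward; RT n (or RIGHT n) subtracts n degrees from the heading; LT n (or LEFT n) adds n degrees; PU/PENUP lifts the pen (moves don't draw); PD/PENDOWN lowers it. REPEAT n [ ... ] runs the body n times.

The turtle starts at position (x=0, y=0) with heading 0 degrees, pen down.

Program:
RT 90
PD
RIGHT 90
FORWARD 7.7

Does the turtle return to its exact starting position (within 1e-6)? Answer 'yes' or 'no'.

Executing turtle program step by step:
Start: pos=(0,0), heading=0, pen down
RT 90: heading 0 -> 270
PD: pen down
RT 90: heading 270 -> 180
FD 7.7: (0,0) -> (-7.7,0) [heading=180, draw]
Final: pos=(-7.7,0), heading=180, 1 segment(s) drawn

Start position: (0, 0)
Final position: (-7.7, 0)
Distance = 7.7; >= 1e-6 -> NOT closed

Answer: no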